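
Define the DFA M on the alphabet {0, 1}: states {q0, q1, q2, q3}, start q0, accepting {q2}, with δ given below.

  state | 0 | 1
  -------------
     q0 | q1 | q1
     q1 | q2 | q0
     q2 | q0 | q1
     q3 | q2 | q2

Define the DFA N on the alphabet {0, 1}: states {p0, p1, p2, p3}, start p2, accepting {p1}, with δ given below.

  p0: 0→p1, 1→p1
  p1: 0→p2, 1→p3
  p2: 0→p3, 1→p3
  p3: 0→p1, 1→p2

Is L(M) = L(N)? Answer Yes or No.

Exploring the product automaton M × N from the start pair (q0, p2), following both machines on each input symbol, reaches 3 state pairs: (q0, p2), (q1, p3), (q2, p1).
M accepts in {q2} and N accepts in {p1}. In every reachable pair the two components are either both accepting — (q2, p1) — or both non-accepting, so no string is accepted by exactly one of the machines: L(M) \ L(N) and L(N) \ L(M) are both empty.
Hence every string is accepted by M iff it is accepted by N, and the two languages coincide.

Yes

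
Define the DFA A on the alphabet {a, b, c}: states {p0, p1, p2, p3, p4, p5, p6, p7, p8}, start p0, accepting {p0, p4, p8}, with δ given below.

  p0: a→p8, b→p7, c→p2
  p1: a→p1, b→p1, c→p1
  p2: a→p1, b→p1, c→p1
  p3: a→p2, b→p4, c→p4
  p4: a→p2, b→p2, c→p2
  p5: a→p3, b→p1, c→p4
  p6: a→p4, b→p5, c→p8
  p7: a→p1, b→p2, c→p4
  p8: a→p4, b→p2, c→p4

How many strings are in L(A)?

The useful subgraph on states {p0, p4, p7, p8} is acyclic, so L(A) is finite; the longest accepting path visits 3 useful states, giving maximum string length 2.
Counting accepting paths from p0 by length: 1 of length 0, 1 of length 1, 3 of length 2. Total 5.

5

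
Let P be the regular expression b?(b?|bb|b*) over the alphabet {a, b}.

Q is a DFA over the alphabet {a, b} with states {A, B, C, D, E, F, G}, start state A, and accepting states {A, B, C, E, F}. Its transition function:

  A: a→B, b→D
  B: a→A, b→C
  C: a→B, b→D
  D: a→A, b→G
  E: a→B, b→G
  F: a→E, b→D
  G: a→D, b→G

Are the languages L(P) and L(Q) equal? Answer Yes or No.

The string b is accepted by P but rejected by Q.
So L(P) ≠ L(Q).

No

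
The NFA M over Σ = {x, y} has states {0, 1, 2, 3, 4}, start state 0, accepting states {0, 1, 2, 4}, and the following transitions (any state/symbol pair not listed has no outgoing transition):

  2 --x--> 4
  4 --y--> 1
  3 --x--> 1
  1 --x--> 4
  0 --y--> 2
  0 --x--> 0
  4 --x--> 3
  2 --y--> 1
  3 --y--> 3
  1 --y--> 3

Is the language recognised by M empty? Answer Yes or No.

The empty string ε is accepted: the run 0 ends in the accepting state 0.
Since at least one string is accepted, L(M) is not empty.

No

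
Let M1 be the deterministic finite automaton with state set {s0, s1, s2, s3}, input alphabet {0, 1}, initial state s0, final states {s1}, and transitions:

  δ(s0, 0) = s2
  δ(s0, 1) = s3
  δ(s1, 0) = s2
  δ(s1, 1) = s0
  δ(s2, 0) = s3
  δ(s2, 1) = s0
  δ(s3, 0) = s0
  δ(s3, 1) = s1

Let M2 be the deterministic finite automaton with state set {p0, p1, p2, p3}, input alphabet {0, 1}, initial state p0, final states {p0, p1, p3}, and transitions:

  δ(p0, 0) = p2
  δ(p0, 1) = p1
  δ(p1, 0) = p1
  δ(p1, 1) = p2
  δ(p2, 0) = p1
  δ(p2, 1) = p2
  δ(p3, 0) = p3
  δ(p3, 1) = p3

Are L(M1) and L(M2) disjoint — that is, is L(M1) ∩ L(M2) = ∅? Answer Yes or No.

Yes

Exploring the product automaton M1 × M2 from the start pair (s0, p0), following both machines on each input symbol, reaches 8 state pairs: (s0, p0), (s2, p2), (s3, p1), (s0, p2), (s0, p1), (s1, p2), (s2, p1), (s3, p2).
M1 accepts in {s1} and M2 accepts in {p0, p1, p3}; no reachable pair has both components accepting, so no string drives both machines to acceptance simultaneously and L(M1) ∩ L(M2) = ∅.
So no string is accepted by both, and the intersection is empty.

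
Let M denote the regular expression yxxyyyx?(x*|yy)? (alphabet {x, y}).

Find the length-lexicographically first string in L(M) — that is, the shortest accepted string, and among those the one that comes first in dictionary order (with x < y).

yxxyyy

By inspection of the expression, no string of length less than 6 matches, and yxxyyy is the lexicographically first match of length 6.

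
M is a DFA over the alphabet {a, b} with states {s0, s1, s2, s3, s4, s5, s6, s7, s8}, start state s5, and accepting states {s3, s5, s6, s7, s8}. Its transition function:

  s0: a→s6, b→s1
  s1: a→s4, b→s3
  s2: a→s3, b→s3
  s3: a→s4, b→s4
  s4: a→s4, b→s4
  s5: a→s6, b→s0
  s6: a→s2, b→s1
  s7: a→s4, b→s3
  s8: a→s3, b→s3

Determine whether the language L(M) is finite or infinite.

finite

The useful states (reachable from s5 and able to reach an accepting state) are {s0, s1, s2, s3, s5, s6}.
Restricted to these states the transition graph has no cycle, so every accepting path has bounded length and L is finite.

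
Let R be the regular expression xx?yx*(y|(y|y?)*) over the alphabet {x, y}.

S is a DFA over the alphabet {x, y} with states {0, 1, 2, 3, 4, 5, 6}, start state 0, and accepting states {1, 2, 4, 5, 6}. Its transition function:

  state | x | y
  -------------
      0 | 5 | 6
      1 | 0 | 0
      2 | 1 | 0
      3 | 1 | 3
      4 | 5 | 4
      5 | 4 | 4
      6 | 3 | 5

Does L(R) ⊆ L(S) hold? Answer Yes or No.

Yes

Converting the expression R to a DFA (subset construction, then merging equivalent states) gives the minimal DFA with states {r0, r1, r2, r3, r4, r5}, start state r0, accepting states {r4, r5} and transitions r0: x→r1, y→r2; r1: x→r3, y→r4; r2: x→r2, y→r2; r3: x→r2, y→r4; r4: x→r4, y→r5; r5: x→r2, y→r5.
Exploring the product automaton R × S from the start pair (r0, 0), following both machines on each input symbol, reaches 12 state pairs: (r0, 0), (r1, 5), (r2, 6), (r3, 4), (r4, 4), (r2, 3), (r2, 5), (r4, 5), (r5, 4), (r2, 1), (r2, 4), (r2, 0).
R accepts in {r4, r5} and S accepts in {1, 2, 4, 5, 6}. The reachable pairs whose R-component is accepting are (r4, 4), (r4, 5), (r5, 4); in each of them the S-component is accepting too, so the product for L(R) \ L(S) (R-component accepting, S-component rejecting) has no reachable accepting pair and the difference is empty.
Hence every string in L(R) is also in L(S).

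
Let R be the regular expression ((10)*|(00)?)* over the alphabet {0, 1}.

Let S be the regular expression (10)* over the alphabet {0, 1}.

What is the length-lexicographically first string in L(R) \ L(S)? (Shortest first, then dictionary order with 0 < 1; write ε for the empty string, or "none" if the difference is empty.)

00

The string 00 is accepted by R but not by S.
No shorter string lies in the difference, and 00 is the lexicographically first length-2 string in L(R) \ L(S).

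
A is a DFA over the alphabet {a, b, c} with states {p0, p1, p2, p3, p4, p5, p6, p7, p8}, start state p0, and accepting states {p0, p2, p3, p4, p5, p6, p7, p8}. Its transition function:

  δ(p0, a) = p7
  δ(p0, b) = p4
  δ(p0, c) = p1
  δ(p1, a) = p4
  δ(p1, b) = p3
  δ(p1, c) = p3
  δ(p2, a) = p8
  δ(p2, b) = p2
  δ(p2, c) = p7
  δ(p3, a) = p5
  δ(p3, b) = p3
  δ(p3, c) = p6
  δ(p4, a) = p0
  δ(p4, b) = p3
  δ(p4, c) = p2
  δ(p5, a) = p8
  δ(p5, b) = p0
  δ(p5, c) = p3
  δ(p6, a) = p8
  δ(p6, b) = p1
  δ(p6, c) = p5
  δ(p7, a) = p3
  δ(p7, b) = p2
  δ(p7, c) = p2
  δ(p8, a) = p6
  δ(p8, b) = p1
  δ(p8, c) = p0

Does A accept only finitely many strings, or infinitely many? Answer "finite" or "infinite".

State p3 is reachable from the start and can reach an accepting state, and it lies on the cycle p3 → p3.
Traversing that cycle any number of times yields accepted strings of unbounded length, so the language is infinite.

infinite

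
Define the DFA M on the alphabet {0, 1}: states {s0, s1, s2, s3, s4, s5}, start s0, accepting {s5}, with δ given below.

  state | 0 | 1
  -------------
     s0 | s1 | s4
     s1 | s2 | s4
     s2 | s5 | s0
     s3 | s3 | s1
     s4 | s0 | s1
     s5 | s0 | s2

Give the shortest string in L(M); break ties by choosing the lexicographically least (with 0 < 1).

000

A breadth-first search from s0 reaches an accepting state first via the path s0 → s1 → s2 → s5 on input 000.
No string of length < 3 is accepted (BFS exhausts all shorter strings without reaching an accepting state), and 000 is the lexicographically least accepting string of length 3.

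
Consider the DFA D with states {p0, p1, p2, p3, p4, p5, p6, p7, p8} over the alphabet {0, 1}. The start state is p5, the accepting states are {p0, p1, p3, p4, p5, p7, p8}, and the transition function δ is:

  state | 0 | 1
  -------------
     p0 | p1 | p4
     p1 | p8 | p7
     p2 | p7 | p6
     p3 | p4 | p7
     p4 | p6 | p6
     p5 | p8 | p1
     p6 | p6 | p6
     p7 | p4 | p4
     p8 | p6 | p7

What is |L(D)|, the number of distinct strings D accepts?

13

The useful subgraph on states {p1, p4, p5, p7, p8} is acyclic, so L(D) is finite; the longest accepting path visits 5 useful states, giving maximum string length 4.
Counting accepting paths from p5 by length: 1 of length 0, 2 of length 1, 3 of length 2, 5 of length 3, 2 of length 4. Total 13.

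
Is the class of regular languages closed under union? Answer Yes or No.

Given DFAs for L₁ and L₂, run them in parallel: the product automaton on Q₁ × Q₂ that accepts when either component is accepting recognises L₁ ∪ L₂ (equivalently, R₁ | R₂ is a regular expression for it).
So the regular languages are closed under union.

Yes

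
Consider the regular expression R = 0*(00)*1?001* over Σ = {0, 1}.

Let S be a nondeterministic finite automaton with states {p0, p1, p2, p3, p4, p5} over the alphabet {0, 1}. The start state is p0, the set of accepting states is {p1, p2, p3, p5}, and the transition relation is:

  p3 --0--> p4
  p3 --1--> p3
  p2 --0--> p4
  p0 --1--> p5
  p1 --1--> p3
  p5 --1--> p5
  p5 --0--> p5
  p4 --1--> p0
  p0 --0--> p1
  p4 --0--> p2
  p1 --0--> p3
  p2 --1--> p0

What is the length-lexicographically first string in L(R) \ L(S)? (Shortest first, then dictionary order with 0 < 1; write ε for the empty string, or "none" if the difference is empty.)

000

The string 000 is accepted by R but not by S.
No shorter string lies in the difference, and 000 is the lexicographically first length-3 string in L(R) \ L(S).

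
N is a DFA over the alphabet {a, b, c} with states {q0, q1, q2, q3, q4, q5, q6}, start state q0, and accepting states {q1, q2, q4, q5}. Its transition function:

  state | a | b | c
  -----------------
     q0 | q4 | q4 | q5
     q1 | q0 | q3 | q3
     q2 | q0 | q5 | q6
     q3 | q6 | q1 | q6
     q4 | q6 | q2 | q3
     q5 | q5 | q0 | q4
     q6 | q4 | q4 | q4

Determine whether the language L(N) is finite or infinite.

State q0 is reachable from the start and can reach an accepting state, and it lies on the cycle q0 → q4 → q2 → q0.
Traversing that cycle any number of times yields accepted strings of unbounded length, so the language is infinite.

infinite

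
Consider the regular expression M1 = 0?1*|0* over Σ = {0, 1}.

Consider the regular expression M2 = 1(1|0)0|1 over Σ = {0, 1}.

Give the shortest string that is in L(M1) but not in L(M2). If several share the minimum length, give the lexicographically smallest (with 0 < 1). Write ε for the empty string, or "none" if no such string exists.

The empty string ε is accepted by M1 but not by M2.
Since ε is the unique shortest string, it is the required witness.

ε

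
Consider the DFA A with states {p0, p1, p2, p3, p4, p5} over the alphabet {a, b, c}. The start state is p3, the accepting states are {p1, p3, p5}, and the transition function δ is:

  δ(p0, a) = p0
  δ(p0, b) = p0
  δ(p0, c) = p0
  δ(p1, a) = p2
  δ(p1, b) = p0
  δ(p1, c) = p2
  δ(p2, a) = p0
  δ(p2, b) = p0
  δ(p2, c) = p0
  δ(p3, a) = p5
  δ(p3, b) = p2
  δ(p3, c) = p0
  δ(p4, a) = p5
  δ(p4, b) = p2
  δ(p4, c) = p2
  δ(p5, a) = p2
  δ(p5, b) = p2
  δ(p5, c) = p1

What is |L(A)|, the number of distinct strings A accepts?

3

The useful subgraph on states {p1, p3, p5} is acyclic, so L(A) is finite; the longest accepting path visits 3 useful states, giving maximum string length 2.
Counting accepting paths from p3 by length: 1 of length 0, 1 of length 1, 1 of length 2. Total 3.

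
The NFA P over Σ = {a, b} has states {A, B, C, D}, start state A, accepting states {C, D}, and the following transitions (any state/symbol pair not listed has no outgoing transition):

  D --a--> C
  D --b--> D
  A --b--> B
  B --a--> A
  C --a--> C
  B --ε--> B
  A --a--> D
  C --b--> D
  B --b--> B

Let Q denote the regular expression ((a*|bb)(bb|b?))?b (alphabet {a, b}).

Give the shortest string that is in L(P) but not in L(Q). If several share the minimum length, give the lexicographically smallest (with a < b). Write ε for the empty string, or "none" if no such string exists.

a

The string a is accepted by P but not by Q.
No shorter string lies in the difference, and a is the lexicographically first length-1 string in L(P) \ L(Q).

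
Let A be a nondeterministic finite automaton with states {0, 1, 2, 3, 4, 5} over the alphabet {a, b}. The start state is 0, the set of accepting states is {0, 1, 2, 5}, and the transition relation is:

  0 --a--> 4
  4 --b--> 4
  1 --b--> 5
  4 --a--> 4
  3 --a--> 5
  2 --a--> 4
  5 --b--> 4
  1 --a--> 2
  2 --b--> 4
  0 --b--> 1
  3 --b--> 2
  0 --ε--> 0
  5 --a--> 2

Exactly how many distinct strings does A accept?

The useful subgraph on states {0, 1, 2, 5} is acyclic, so L(A) is finite; the longest accepting path visits 4 useful states, giving maximum string length 3.
Counting accepting paths from 0 by length: 1 of length 0, 1 of length 1, 2 of length 2, 1 of length 3. Total 5.

5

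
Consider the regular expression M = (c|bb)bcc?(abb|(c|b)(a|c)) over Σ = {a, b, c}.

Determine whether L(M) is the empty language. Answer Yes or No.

The string cbcba matches the expression, so it belongs to L(M).
Since L(M) contains at least one string, it is not empty.

No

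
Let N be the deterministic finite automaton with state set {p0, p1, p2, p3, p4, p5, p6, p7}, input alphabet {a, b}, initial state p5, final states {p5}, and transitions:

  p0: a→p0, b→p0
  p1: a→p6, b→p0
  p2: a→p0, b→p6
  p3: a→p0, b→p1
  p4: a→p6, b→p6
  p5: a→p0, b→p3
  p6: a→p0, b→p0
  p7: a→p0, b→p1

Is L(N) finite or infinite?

finite

The useful states (reachable from p5 and able to reach an accepting state) are {p5}.
Restricted to these states the transition graph has no cycle, so every accepting path has bounded length and L is finite.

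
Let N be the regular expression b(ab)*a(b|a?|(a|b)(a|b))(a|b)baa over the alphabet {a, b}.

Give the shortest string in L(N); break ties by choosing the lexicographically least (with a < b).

By inspection of the expression, no string of length less than 6 matches, and baabaa is the lexicographically first match of length 6.

baabaa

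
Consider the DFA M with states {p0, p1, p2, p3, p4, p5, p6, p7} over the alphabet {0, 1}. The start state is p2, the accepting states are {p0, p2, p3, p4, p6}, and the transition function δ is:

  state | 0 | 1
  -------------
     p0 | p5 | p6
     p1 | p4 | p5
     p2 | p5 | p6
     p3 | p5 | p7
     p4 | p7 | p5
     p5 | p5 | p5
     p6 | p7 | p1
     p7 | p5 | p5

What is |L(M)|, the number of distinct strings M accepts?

The useful subgraph on states {p1, p2, p4, p6} is acyclic, so L(M) is finite; the longest accepting path visits 4 useful states, giving maximum string length 3.
Counting accepting paths from p2 by length: 1 of length 0, 1 of length 1, 1 of length 3. Total 3.

3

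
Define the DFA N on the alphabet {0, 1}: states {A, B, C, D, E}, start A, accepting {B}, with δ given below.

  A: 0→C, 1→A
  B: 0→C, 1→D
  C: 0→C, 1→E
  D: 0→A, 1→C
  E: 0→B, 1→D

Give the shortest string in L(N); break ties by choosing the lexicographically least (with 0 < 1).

010

A breadth-first search from A reaches an accepting state first via the path A → C → E → B on input 010.
No string of length < 3 is accepted (BFS exhausts all shorter strings without reaching an accepting state), and 010 is the lexicographically least accepting string of length 3.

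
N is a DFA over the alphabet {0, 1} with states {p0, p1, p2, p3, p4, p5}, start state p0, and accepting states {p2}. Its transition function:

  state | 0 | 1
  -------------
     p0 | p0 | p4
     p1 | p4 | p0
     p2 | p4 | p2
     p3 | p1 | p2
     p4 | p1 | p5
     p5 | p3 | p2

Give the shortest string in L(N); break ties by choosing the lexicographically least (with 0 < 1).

111

A breadth-first search from p0 reaches an accepting state first via the path p0 → p4 → p5 → p2 on input 111.
No string of length < 3 is accepted (BFS exhausts all shorter strings without reaching an accepting state), and 111 is the lexicographically least accepting string of length 3.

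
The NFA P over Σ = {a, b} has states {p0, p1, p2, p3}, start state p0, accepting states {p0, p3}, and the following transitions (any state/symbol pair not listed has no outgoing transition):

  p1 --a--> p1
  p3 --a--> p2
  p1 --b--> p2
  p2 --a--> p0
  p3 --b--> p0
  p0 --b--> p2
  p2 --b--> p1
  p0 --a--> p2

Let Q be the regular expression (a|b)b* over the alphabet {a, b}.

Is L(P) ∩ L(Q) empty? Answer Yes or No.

Yes

Converting the expression Q to a DFA (subset construction, then merging equivalent states) gives the minimal DFA with states {q0, q1, q2}, start state q0, accepting states {q1} and transitions q0: a→q1, b→q1; q1: a→q2, b→q1; q2: a→q2, b→q2.
Exploring the product automaton P × Q from the start pair (p0, q0), following both machines on each input symbol, reaches 6 state pairs: (p0, q0), (p2, q1), (p0, q2), (p1, q1), (p2, q2), (p1, q2).
P accepts in {p0, p3} and Q accepts in {q1}; no reachable pair has both components accepting, so no string drives both machines to acceptance simultaneously and L(P) ∩ L(Q) = ∅.
So no string is accepted by both, and the intersection is empty.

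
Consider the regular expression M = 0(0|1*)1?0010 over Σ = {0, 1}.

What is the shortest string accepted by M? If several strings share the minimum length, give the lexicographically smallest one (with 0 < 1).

By inspection of the expression, no string of length less than 5 matches, and 00010 is the lexicographically first match of length 5.

00010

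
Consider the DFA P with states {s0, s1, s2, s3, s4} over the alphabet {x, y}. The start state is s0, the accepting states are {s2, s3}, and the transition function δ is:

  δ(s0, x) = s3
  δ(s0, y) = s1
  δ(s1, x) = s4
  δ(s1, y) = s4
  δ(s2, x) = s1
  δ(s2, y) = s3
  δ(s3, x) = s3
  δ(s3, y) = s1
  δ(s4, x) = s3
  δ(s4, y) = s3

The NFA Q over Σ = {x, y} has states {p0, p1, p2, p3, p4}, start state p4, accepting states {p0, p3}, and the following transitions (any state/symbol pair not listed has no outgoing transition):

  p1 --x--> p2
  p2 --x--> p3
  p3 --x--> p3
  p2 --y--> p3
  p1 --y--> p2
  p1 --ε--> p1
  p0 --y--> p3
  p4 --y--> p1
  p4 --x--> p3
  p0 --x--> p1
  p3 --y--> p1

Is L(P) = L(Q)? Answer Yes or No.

Yes

Exploring the product automaton P × Q from the start pair (s0, p4), following both machines on each input symbol, reaches 4 state pairs: (s0, p4), (s3, p3), (s1, p1), (s4, p2).
P accepts in {s2, s3} and Q accepts in {p0, p3}. In every reachable pair the two components are either both accepting — (s3, p3) — or both non-accepting, so no string is accepted by exactly one of the machines: L(P) \ L(Q) and L(Q) \ L(P) are both empty.
Hence every string is accepted by P iff it is accepted by Q, and the two languages coincide.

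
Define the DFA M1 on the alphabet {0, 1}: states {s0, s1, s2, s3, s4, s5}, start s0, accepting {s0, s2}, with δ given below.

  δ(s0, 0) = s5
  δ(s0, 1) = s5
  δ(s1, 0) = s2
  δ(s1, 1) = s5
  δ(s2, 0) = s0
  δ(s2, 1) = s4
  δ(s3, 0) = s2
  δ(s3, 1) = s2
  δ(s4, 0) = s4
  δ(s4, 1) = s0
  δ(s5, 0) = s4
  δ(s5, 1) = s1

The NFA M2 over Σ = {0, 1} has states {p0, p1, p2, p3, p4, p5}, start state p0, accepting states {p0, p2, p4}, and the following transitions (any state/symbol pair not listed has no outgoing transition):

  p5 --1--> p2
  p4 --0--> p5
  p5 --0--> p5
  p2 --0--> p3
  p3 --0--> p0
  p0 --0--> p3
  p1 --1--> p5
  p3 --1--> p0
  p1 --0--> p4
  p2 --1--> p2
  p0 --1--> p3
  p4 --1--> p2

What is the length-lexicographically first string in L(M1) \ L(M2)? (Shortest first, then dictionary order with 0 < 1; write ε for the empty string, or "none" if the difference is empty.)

The string 001 is accepted by M1 but not by M2.
No shorter string lies in the difference, and 001 is the lexicographically first length-3 string in L(M1) \ L(M2).

001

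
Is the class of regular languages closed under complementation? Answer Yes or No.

Take a complete DFA for L and swap accepting and non-accepting states; the resulting DFA accepts exactly Σ* \ L.
So the regular languages are closed under complement.

Yes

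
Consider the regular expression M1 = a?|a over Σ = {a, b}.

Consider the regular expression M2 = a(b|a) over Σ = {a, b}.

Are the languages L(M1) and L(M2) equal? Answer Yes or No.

The empty string ε is accepted by M1 but rejected by M2.
So L(M1) ≠ L(M2).

No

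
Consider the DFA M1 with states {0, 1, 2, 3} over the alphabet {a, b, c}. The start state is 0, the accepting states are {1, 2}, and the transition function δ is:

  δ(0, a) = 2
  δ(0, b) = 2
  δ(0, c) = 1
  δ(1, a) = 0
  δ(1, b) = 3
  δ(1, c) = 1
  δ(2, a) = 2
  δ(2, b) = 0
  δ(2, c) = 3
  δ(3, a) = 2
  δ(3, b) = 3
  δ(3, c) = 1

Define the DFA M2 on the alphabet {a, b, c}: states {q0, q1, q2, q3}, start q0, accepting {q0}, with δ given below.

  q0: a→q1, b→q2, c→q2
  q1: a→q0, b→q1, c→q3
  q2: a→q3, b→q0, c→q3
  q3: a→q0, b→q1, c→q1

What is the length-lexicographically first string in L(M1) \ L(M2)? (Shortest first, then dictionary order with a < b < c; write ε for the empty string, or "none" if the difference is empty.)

The string a is accepted by M1 but not by M2.
No shorter string lies in the difference, and a is the lexicographically first length-1 string in L(M1) \ L(M2).

a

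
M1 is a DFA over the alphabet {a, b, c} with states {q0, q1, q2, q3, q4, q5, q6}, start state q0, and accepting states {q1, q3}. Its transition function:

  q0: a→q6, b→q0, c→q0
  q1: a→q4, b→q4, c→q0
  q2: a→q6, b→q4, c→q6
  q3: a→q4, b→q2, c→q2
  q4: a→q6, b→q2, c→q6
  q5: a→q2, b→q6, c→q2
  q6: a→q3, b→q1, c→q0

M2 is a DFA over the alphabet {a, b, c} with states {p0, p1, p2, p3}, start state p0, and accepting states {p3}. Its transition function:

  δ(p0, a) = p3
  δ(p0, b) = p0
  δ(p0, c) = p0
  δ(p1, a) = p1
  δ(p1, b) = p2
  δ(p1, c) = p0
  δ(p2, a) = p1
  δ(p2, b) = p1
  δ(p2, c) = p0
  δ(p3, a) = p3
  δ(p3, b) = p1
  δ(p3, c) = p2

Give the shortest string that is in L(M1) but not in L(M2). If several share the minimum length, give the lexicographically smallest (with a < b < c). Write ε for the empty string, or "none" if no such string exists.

ab

The string ab is accepted by M1 but not by M2.
No shorter string lies in the difference, and ab is the lexicographically first length-2 string in L(M1) \ L(M2).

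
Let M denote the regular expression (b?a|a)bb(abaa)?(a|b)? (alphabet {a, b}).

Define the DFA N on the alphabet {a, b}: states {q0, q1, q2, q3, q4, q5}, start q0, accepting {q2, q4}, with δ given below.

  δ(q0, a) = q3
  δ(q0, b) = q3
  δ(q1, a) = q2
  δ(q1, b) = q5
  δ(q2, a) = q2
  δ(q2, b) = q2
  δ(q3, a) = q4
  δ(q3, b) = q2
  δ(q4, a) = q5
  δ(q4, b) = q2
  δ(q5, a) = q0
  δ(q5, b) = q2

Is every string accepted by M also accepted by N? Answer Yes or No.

Converting the expression M to a DFA (subset construction, then merging equivalent states) gives the minimal DFA with states {m0, m1, m2, m3, m4, m5, m6, m7, m8, m9, m10}, start state m0, accepting states {m5, m6, m7, m10} and transitions m0: a→m1, b→m2; m1: a→m3, b→m4; m2: a→m1, b→m3; m3: a→m3, b→m3; m4: a→m3, b→m5; m5: a→m6, b→m7; m6: a→m3, b→m8; m7: a→m3, b→m3; m8: a→m9, b→m3; m9: a→m10, b→m3; m10: a→m7, b→m7.
Exploring the product automaton M × N from the start pair (m0, q0), following both machines on each input symbol, reaches 16 state pairs: (m0, q0), (m1, q3), (m2, q3), (m3, q4), (m4, q2), (m1, q4), (m3, q2), (m3, q5), (m5, q2), (m3, q0), (m6, q2), (m7, q2), (m3, q3), (m8, q2), (m9, q2), (m10, q2).
M accepts in {m5, m6, m7, m10} and N accepts in {q2, q4}. The reachable pairs whose M-component is accepting are (m5, q2), (m6, q2), (m7, q2), (m10, q2); in each of them the N-component is accepting too, so the product for L(M) \ L(N) (M-component accepting, N-component rejecting) has no reachable accepting pair and the difference is empty.
Hence every string in L(M) is also in L(N).

Yes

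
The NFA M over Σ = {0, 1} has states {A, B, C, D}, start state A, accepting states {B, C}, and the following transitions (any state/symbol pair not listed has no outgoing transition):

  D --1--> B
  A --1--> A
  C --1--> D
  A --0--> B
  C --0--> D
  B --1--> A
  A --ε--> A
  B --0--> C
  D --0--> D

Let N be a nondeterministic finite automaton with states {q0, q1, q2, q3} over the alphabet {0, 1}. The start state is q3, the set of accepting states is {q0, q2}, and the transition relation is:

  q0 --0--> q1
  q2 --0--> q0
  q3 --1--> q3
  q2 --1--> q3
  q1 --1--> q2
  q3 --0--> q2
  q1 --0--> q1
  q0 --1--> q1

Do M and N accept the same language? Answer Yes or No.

Yes

Exploring the product automaton M × N from the start pair (A, q3), following both machines on each input symbol, reaches 4 state pairs: (A, q3), (B, q2), (C, q0), (D, q1).
M accepts in {B, C} and N accepts in {q0, q2}. In every reachable pair the two components are either both accepting — (B, q2), (C, q0) — or both non-accepting, so no string is accepted by exactly one of the machines: L(M) \ L(N) and L(N) \ L(M) are both empty.
Hence every string is accepted by M iff it is accepted by N, and the two languages coincide.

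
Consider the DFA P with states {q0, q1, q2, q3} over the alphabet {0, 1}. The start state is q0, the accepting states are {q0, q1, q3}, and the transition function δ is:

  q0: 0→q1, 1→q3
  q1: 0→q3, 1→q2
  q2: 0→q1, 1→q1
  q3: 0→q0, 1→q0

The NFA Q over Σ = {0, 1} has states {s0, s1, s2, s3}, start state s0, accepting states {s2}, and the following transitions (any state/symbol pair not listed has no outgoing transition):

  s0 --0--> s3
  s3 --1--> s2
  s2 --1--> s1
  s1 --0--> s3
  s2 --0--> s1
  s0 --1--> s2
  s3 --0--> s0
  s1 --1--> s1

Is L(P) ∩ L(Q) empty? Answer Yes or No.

No

The string 1 is accepted by both P and Q.
Hence L(P) ∩ L(Q) ≠ ∅.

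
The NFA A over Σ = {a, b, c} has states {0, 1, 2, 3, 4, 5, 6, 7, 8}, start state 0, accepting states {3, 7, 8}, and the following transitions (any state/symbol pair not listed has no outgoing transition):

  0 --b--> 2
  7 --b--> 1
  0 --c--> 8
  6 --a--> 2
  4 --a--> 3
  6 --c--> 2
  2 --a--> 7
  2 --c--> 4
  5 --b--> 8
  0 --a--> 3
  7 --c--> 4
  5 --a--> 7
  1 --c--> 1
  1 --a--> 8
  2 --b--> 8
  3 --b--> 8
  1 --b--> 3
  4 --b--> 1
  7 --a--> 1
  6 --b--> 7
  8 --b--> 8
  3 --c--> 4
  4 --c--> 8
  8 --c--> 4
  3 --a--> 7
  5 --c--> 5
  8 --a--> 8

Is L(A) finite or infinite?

infinite

State 8 is reachable from the start and can reach an accepting state, and it lies on the cycle 8 → 8.
Traversing that cycle any number of times yields accepted strings of unbounded length, so the language is infinite.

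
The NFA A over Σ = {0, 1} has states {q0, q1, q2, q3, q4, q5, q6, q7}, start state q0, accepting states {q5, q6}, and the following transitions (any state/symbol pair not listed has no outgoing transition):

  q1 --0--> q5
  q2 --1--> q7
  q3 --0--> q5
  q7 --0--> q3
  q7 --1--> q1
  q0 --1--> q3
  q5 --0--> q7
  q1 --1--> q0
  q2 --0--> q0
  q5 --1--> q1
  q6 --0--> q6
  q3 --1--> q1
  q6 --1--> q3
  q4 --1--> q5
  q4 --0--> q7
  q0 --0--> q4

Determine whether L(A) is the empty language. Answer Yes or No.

The string 01 is accepted: the run q0 → q4 → q5 ends in the accepting state q5.
Since at least one string is accepted, L(A) is not empty.

No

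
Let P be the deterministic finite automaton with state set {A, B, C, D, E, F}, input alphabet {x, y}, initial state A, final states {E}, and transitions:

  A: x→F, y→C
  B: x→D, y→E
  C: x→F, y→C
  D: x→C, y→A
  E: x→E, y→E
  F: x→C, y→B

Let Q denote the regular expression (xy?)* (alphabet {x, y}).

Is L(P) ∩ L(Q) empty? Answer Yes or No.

Converting the expression Q to a DFA (subset construction, then merging equivalent states) gives the minimal DFA with states {q0, q1, q2}, start state q0, accepting states {q0, q1} and transitions q0: x→q1, y→q2; q1: x→q1, y→q0; q2: x→q2, y→q2.
Exploring the product automaton P × Q from the start pair (A, q0), following both machines on each input symbol, reaches 12 state pairs: (A, q0), (F, q1), (C, q2), (C, q1), (B, q0), (F, q2), (C, q0), (D, q1), (E, q2), (B, q2), (D, q2), (A, q2).
P accepts in {E} and Q accepts in {q0, q1}; no reachable pair has both components accepting, so no string drives both machines to acceptance simultaneously and L(P) ∩ L(Q) = ∅.
So no string is accepted by both, and the intersection is empty.

Yes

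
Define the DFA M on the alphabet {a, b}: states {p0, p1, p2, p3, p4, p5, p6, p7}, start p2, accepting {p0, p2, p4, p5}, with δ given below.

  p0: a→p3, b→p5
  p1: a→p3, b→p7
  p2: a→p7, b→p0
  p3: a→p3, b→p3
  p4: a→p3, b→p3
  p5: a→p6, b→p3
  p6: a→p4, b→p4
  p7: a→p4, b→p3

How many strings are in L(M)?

6

The useful subgraph on states {p0, p2, p4, p5, p6, p7} is acyclic, so L(M) is finite; the longest accepting path visits 5 useful states, giving maximum string length 4.
Counting accepting paths from p2 by length: 1 of length 0, 1 of length 1, 2 of length 2, 2 of length 4. Total 6.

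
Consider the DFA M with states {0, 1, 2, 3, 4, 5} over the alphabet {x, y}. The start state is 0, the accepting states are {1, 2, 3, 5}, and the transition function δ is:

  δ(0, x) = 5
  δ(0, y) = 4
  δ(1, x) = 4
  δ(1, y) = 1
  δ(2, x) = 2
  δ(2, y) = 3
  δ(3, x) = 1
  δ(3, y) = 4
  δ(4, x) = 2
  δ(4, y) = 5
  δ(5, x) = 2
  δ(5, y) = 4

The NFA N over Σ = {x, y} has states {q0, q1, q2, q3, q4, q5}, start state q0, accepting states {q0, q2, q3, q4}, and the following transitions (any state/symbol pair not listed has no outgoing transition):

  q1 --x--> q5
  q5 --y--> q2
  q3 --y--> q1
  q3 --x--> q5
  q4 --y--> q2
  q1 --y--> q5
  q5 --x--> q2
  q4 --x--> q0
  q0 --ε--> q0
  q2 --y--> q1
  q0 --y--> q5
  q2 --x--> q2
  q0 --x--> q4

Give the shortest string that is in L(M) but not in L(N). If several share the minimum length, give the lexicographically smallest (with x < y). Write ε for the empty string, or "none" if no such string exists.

The string xxy is accepted by M but not by N.
No shorter string lies in the difference, and xxy is the lexicographically first length-3 string in L(M) \ L(N).

xxy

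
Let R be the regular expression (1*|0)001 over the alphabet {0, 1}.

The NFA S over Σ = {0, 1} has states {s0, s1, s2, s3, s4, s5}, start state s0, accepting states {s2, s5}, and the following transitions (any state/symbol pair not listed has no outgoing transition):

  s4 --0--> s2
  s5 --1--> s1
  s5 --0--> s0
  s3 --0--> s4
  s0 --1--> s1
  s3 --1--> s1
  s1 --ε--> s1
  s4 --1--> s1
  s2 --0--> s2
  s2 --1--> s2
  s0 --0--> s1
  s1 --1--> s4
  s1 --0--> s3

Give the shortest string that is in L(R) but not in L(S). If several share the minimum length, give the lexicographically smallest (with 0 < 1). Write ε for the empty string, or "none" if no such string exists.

The string 001 is accepted by R but not by S.
No shorter string lies in the difference, and 001 is the lexicographically first length-3 string in L(R) \ L(S).

001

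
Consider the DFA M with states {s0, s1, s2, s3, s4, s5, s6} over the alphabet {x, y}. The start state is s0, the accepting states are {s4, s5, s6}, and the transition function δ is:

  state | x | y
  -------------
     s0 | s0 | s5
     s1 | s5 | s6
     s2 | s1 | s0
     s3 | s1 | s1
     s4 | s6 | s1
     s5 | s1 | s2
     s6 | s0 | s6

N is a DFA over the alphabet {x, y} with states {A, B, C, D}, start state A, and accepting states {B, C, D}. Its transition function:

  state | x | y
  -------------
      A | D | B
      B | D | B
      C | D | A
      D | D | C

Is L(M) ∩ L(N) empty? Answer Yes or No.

No

The string y is accepted by both M and N.
Hence L(M) ∩ L(N) ≠ ∅.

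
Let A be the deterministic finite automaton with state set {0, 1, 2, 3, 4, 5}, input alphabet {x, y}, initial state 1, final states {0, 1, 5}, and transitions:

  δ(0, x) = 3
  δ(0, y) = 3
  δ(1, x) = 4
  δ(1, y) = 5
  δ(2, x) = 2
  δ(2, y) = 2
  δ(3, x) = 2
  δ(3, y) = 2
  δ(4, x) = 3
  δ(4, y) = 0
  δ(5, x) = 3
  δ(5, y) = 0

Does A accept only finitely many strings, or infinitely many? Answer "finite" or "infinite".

finite

The useful states (reachable from 1 and able to reach an accepting state) are {0, 1, 4, 5}.
Restricted to these states the transition graph has no cycle, so every accepting path has bounded length and L is finite.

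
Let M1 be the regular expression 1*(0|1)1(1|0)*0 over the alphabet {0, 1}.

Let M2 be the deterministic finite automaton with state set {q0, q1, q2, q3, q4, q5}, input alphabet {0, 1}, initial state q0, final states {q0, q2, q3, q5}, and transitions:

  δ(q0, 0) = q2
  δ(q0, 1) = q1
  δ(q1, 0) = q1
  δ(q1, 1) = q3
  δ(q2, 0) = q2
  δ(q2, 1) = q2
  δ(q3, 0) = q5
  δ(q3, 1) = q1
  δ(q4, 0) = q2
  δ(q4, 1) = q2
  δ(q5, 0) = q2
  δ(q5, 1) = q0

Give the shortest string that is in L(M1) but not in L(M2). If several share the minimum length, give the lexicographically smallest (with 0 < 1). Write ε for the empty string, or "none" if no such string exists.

1110

The string 1110 is accepted by M1 but not by M2.
No shorter string lies in the difference, and 1110 is the lexicographically first length-4 string in L(M1) \ L(M2).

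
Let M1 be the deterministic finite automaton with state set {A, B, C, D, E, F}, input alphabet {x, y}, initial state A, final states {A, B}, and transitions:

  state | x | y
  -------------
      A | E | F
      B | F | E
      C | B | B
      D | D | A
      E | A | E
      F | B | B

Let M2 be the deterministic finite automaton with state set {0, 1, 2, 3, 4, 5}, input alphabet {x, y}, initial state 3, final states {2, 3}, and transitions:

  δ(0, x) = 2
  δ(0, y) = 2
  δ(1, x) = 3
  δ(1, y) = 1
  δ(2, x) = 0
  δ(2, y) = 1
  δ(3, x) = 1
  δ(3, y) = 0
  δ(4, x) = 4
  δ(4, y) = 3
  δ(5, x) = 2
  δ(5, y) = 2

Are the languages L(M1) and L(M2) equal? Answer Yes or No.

Yes

Exploring the product automaton M1 × M2 from the start pair (A, 3), following both machines on each input symbol, reaches 4 state pairs: (A, 3), (E, 1), (F, 0), (B, 2).
M1 accepts in {A, B} and M2 accepts in {2, 3}. In every reachable pair the two components are either both accepting — (A, 3), (B, 2) — or both non-accepting, so no string is accepted by exactly one of the machines: L(M1) \ L(M2) and L(M2) \ L(M1) are both empty.
Hence every string is accepted by M1 iff it is accepted by M2, and the two languages coincide.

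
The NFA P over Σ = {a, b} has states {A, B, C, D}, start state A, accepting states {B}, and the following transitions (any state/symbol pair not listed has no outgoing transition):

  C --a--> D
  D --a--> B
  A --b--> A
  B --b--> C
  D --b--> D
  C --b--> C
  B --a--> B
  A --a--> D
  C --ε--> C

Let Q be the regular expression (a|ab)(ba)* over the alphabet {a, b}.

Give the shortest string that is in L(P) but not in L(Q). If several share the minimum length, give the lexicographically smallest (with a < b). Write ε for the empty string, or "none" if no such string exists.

aa

The string aa is accepted by P but not by Q.
No shorter string lies in the difference, and aa is the lexicographically first length-2 string in L(P) \ L(Q).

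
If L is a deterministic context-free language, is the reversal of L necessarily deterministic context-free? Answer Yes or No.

No

L = {c bⁿaⁿ : n≥0} ∪ {d b²ⁿaⁿ : n≥0} is a DCFL: the first symbol tells a deterministic PDA whether to pop one or two b's per a. Its reversal Lᴿ = {aⁿbⁿ c : n≥0} ∪ {aⁿb²ⁿ d : n≥0} is not. DCFLs are closed under right quotient by regular languages, and Lᴿ/{c, d} = {aⁿbⁿ : n≥0} ∪ {aⁿb²ⁿ : n≥0} — the standard context-free language accepted by no deterministic PDA (intuitively the machine would have to commit to a b-to-a ratio before the distinguishing marker arrives; formally, a DPDA for it would have a single run on aⁿb²ⁿ, accepting after the prefix aⁿbⁿ and accepting again after n more b's; an ordinary PDA that simulates it on a's and b's and, at any moment when it is accepting, may switch to reading only a fresh letter e while feeding each e to the simulation as a b, would accept aⁱbʲeᵏ (k≥1) exactly when both aⁱbʲ and aⁱbʲ⁺ᵏ are in the language, i.e. its language intersected with the regular set a*b*e⁺ would be exactly {aⁿbⁿeⁿ : n≥1} — impossible, since context-free languages are closed under intersection with regular sets and {aⁿbⁿeⁿ} is not context-free). So Lᴿ cannot be a DCFL.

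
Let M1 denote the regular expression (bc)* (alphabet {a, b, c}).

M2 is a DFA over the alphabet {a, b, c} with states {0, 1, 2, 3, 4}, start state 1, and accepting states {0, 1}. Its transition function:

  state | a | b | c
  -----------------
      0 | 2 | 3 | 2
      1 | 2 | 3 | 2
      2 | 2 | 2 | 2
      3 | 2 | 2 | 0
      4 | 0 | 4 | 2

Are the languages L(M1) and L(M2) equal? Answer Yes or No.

Yes

Converting the expression M1 to a DFA (subset construction, then merging equivalent states) gives the minimal DFA with states {r0, r1, r2}, start state r0, accepting states {r0} and transitions r0: a→r1, b→r2, c→r1; r1: a→r1, b→r1, c→r1; r2: a→r1, b→r1, c→r0.
Exploring the product automaton M1 × M2 from the start pair (r0, 1), following both machines on each input symbol, reaches 4 state pairs: (r0, 1), (r1, 2), (r2, 3), (r0, 0).
M1 accepts in {r0} and M2 accepts in {0, 1}. In every reachable pair the two components are either both accepting — (r0, 1), (r0, 0) — or both non-accepting, so no string is accepted by exactly one of the machines: L(M1) \ L(M2) and L(M2) \ L(M1) are both empty.
Hence every string is accepted by M1 iff it is accepted by M2, and the two languages coincide.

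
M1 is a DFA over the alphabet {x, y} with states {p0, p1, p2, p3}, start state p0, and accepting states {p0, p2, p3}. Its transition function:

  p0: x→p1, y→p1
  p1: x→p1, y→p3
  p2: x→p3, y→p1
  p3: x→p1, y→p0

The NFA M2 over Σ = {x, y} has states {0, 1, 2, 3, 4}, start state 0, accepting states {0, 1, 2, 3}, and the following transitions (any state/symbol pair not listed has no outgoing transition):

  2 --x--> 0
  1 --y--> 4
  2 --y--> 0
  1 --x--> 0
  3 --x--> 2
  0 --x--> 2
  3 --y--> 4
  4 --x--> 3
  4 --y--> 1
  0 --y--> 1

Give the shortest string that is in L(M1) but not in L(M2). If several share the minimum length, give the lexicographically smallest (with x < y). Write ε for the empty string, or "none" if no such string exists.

yy

The string yy is accepted by M1 but not by M2.
No shorter string lies in the difference, and yy is the lexicographically first length-2 string in L(M1) \ L(M2).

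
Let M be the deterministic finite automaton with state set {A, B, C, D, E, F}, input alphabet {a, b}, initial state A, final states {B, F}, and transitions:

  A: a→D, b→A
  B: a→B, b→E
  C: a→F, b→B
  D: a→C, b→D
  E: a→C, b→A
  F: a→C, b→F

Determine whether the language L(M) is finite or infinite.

State A is reachable from the start and can reach an accepting state, and it lies on the cycle A → A.
Traversing that cycle any number of times yields accepted strings of unbounded length, so the language is infinite.

infinite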